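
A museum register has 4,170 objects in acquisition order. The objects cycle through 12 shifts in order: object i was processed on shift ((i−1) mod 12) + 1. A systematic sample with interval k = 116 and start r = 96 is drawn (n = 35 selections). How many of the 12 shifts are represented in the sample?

3

Consecutive selections differ by k = 116, so their shift numbers differ by 116 mod 12 = 8.
gcd(116, 12) = 4, so the sample visits 12/4 = 3 distinct residues mod 12.
Start 96 is shift 12; the shifts hit are 4, 8, 12.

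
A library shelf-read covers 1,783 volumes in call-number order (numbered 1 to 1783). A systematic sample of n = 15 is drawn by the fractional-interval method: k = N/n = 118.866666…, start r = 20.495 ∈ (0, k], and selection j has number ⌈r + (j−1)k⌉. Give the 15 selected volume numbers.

21, 140, 259, 378, 496, 615, 734, 853, 972, 1091, 1210, 1329, 1447, 1566, 1685

j=1: r + 0k = 20.495 → ⌈·⌉ = 21
j=2: r + 1k = 139.361666… → ⌈·⌉ = 140
j=3: r + 2k = 258.228333… → ⌈·⌉ = 259
j=4: r + 3k = 377.095 → ⌈·⌉ = 378
j=5: r + 4k = 495.961666… → ⌈·⌉ = 496
j=6: r + 5k = 614.828333… → ⌈·⌉ = 615
j=7: r + 6k = 733.695 → ⌈·⌉ = 734
j=8: r + 7k = 852.561666… → ⌈·⌉ = 853
j=9: r + 8k = 971.428333… → ⌈·⌉ = 972
j=10: r + 9k = 1090.295 → ⌈·⌉ = 1091
j=11: r + 10k = 1209.161666… → ⌈·⌉ = 1210
j=12: r + 11k = 1328.028333… → ⌈·⌉ = 1329
j=13: r + 12k = 1446.895 → ⌈·⌉ = 1447
j=14: r + 13k = 1565.761666… → ⌈·⌉ = 1566
j=15: r + 14k = 1684.628333… → ⌈·⌉ = 1685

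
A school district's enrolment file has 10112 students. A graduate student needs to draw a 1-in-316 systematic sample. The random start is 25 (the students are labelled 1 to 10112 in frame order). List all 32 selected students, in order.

25, 341, 657, 973, 1289, 1605, 1921, 2237, 2553, 2869, 3185, 3501, 3817, 4133, 4449, 4765, 5081, 5397, 5713, 6029, 6345, 6661, 6977, 7293, 7609, 7925, 8241, 8557, 8873, 9189, 9505, 9821

student 1: 25
student 2: 25 + 316 = 341
student 3: 341 + 316 = 657
student 4: 657 + 316 = 973
student 5: 973 + 316 = 1289
student 6: 1289 + 316 = 1605
student 7: 1605 + 316 = 1921
student 8: 1921 + 316 = 2237
student 9: 2237 + 316 = 2553
student 10: 2553 + 316 = 2869
student 11: 2869 + 316 = 3185
student 12: 3185 + 316 = 3501
student 13: 3501 + 316 = 3817
student 14: 3817 + 316 = 4133
student 15: 4133 + 316 = 4449
student 16: 4449 + 316 = 4765
student 17: 4765 + 316 = 5081
student 18: 5081 + 316 = 5397
student 19: 5397 + 316 = 5713
student 20: 5713 + 316 = 6029
student 21: 6029 + 316 = 6345
student 22: 6345 + 316 = 6661
student 23: 6661 + 316 = 6977
student 24: 6977 + 316 = 7293
student 25: 7293 + 316 = 7609
student 26: 7609 + 316 = 7925
student 27: 7925 + 316 = 8241
student 28: 8241 + 316 = 8557
student 29: 8557 + 316 = 8873
student 30: 8873 + 316 = 9189
student 31: 9189 + 316 = 9505
student 32: 9505 + 316 = 9821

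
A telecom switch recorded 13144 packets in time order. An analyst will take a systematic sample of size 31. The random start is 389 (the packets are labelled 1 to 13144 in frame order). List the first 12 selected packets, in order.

k = N/n = 13144/31 = 424
packet 1: 389
packet 2: 389 + 424 = 813
packet 3: 813 + 424 = 1237
packet 4: 1237 + 424 = 1661
packet 5: 1661 + 424 = 2085
packet 6: 2085 + 424 = 2509
packet 7: 2509 + 424 = 2933
packet 8: 2933 + 424 = 3357
packet 9: 3357 + 424 = 3781
packet 10: 3781 + 424 = 4205
packet 11: 4205 + 424 = 4629
packet 12: 4629 + 424 = 5053

389, 813, 1237, 1661, 2085, 2509, 2933, 3357, 3781, 4205, 4629, 5053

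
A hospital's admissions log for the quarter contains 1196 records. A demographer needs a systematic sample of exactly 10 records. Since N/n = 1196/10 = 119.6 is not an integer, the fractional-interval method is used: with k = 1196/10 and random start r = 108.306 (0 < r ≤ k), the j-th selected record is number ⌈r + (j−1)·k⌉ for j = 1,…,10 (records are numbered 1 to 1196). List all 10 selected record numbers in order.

j=1: r + 0k = 108.306 → ⌈·⌉ = 109
j=2: r + 1k = 227.906 → ⌈·⌉ = 228
j=3: r + 2k = 347.506 → ⌈·⌉ = 348
j=4: r + 3k = 467.106 → ⌈·⌉ = 468
j=5: r + 4k = 586.706 → ⌈·⌉ = 587
j=6: r + 5k = 706.306 → ⌈·⌉ = 707
j=7: r + 6k = 825.906 → ⌈·⌉ = 826
j=8: r + 7k = 945.506 → ⌈·⌉ = 946
j=9: r + 8k = 1065.106 → ⌈·⌉ = 1066
j=10: r + 9k = 1184.706 → ⌈·⌉ = 1185

109, 228, 348, 468, 587, 707, 826, 946, 1066, 1185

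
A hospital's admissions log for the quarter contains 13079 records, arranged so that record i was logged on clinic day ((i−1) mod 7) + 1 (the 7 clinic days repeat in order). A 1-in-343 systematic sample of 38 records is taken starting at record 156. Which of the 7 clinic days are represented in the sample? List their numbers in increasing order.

Consecutive selections differ by k = 343, so their clinic day numbers differ by 343 mod 7 = 0.
gcd(343, 7) = 7, so the sample visits 7/7 = 1 distinct residues mod 7.
Start 156 is clinic day 2; the clinic days hit are 2.

2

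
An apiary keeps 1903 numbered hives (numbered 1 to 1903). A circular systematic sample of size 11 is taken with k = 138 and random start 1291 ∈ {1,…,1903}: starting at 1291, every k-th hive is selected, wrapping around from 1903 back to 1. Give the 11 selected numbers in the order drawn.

Selection 1: 1291
Selection 2: 1291 + 138 = 1429
Selection 3: 1429 + 138 = 1567
Selection 4: 1567 + 138 = 1705
Selection 5: 1705 + 138 = 1843
Selection 6: 1843 + 138 = 1981 → 1981 − 1903 = 78
Selection 7: 78 + 138 = 216
Selection 8: 216 + 138 = 354
Selection 9: 354 + 138 = 492
Selection 10: 492 + 138 = 630
Selection 11: 630 + 138 = 768

1291, 1429, 1567, 1705, 1843, 78, 216, 354, 492, 630, 768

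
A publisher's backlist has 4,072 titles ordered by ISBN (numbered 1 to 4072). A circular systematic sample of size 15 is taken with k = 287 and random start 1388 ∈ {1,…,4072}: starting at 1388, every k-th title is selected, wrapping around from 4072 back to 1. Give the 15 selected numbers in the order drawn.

Selection 1: 1388
Selection 2: 1388 + 287 = 1675
Selection 3: 1675 + 287 = 1962
Selection 4: 1962 + 287 = 2249
Selection 5: 2249 + 287 = 2536
Selection 6: 2536 + 287 = 2823
Selection 7: 2823 + 287 = 3110
Selection 8: 3110 + 287 = 3397
Selection 9: 3397 + 287 = 3684
Selection 10: 3684 + 287 = 3971
Selection 11: 3971 + 287 = 4258 → 4258 − 4072 = 186
Selection 12: 186 + 287 = 473
Selection 13: 473 + 287 = 760
Selection 14: 760 + 287 = 1047
Selection 15: 1047 + 287 = 1334

1388, 1675, 1962, 2249, 2536, 2823, 3110, 3397, 3684, 3971, 186, 473, 760, 1047, 1334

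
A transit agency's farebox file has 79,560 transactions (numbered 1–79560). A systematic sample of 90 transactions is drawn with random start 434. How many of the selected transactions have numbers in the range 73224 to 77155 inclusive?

k = 79560/90 = 884
First selection ≥ 73224: 434 + ⌈(73224−434)/884⌉·884 = 434 + 83×884 = 73806
Last selection ≤ 77155: 434 + ⌊(77155−434)/884⌋·884 = 434 + 86×884 = 76458
Count = 86 − 83 + 1 = 4

4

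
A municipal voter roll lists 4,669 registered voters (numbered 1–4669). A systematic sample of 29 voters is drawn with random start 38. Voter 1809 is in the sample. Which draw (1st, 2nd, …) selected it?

k = 4669/29 = 161
position = (1809 − 38)/161 + 1 = 1771/161 + 1 = 11 + 1 = 12

12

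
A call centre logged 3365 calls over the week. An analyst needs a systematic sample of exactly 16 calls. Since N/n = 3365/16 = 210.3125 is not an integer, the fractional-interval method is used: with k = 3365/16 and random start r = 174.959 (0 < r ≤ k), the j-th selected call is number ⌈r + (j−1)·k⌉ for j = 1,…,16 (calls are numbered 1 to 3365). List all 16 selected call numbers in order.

175, 386, 596, 806, 1017, 1227, 1437, 1648, 1858, 2068, 2279, 2489, 2699, 2910, 3120, 3330

j=1: r + 0k = 174.959 → ⌈·⌉ = 175
j=2: r + 1k = 385.2715 → ⌈·⌉ = 386
j=3: r + 2k = 595.584 → ⌈·⌉ = 596
j=4: r + 3k = 805.8965 → ⌈·⌉ = 806
j=5: r + 4k = 1016.209 → ⌈·⌉ = 1017
j=6: r + 5k = 1226.5215 → ⌈·⌉ = 1227
j=7: r + 6k = 1436.834 → ⌈·⌉ = 1437
j=8: r + 7k = 1647.1465 → ⌈·⌉ = 1648
j=9: r + 8k = 1857.459 → ⌈·⌉ = 1858
j=10: r + 9k = 2067.7715 → ⌈·⌉ = 2068
j=11: r + 10k = 2278.084 → ⌈·⌉ = 2279
j=12: r + 11k = 2488.3965 → ⌈·⌉ = 2489
j=13: r + 12k = 2698.709 → ⌈·⌉ = 2699
j=14: r + 13k = 2909.0215 → ⌈·⌉ = 2910
j=15: r + 14k = 3119.334 → ⌈·⌉ = 3120
j=16: r + 15k = 3329.6465 → ⌈·⌉ = 3330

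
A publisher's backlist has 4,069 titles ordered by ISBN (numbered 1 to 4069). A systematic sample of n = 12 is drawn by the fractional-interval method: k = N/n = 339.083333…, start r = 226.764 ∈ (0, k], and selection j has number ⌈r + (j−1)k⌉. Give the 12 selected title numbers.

j=1: r + 0k = 226.764 → ⌈·⌉ = 227
j=2: r + 1k = 565.847333… → ⌈·⌉ = 566
j=3: r + 2k = 904.930666… → ⌈·⌉ = 905
j=4: r + 3k = 1244.014 → ⌈·⌉ = 1245
j=5: r + 4k = 1583.097333… → ⌈·⌉ = 1584
j=6: r + 5k = 1922.180666… → ⌈·⌉ = 1923
j=7: r + 6k = 2261.264 → ⌈·⌉ = 2262
j=8: r + 7k = 2600.347333… → ⌈·⌉ = 2601
j=9: r + 8k = 2939.430666… → ⌈·⌉ = 2940
j=10: r + 9k = 3278.514 → ⌈·⌉ = 3279
j=11: r + 10k = 3617.597333… → ⌈·⌉ = 3618
j=12: r + 11k = 3956.680666… → ⌈·⌉ = 3957

227, 566, 905, 1245, 1584, 1923, 2262, 2601, 2940, 3279, 3618, 3957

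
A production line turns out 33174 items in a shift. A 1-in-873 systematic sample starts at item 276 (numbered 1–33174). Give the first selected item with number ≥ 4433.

k = 873
Steps past start: ⌈(4433 − 276)/873⌉ = ⌈4157/873⌉ = 5
Selected item: 276 + 5×873 = 4641

4641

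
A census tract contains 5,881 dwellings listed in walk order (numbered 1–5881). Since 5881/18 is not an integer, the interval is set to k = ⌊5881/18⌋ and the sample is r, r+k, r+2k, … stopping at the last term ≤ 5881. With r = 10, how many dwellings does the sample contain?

k = ⌊5881/18⌋ = 326
Achieved size = ⌊(5881 − 10)/326⌋ + 1 = ⌊5871/326⌋ + 1 = 18 + 1 = 19
(last selection: 10 + 18×326 = 5878 ≤ 5881; next would be 6204 > 5881)

19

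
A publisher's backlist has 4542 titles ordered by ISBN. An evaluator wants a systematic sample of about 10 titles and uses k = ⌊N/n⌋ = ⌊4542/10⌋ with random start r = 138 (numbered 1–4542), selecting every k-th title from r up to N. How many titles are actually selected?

k = ⌊4542/10⌋ = 454
Achieved size = ⌊(4542 − 138)/454⌋ + 1 = ⌊4404/454⌋ + 1 = 9 + 1 = 10
(last selection: 138 + 9×454 = 4224 ≤ 4542; next would be 4678 > 4542)

10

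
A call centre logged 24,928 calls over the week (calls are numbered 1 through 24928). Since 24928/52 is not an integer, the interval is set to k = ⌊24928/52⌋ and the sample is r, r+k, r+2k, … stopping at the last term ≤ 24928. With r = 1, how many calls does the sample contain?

53

k = ⌊24928/52⌋ = 479
Achieved size = ⌊(24928 − 1)/479⌋ + 1 = ⌊24927/479⌋ + 1 = 52 + 1 = 53
(last selection: 1 + 52×479 = 24909 ≤ 24928; next would be 25388 > 24928)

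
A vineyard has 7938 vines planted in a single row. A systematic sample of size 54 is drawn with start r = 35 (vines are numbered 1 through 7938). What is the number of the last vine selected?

7826

k = 7938/54 = 147
54th selection = r + (54−1)·k = 35 + 53×147 = 35 + 7791 = 7826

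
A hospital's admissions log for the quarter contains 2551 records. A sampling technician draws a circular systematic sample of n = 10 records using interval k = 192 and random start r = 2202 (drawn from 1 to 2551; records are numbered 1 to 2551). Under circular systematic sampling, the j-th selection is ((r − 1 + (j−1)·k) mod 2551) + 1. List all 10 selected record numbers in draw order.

2202, 2394, 35, 227, 419, 611, 803, 995, 1187, 1379

Selection 1: 2202
Selection 2: 2202 + 192 = 2394
Selection 3: 2394 + 192 = 2586 → 2586 − 2551 = 35
Selection 4: 35 + 192 = 227
Selection 5: 227 + 192 = 419
Selection 6: 419 + 192 = 611
Selection 7: 611 + 192 = 803
Selection 8: 803 + 192 = 995
Selection 9: 995 + 192 = 1187
Selection 10: 1187 + 192 = 1379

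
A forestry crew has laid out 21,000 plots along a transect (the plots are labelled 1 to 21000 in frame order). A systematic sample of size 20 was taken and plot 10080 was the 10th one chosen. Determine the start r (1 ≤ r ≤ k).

k = 21000/20 = 1050
r = 10080 − (10−1)×1050 = 10080 − 9450 = 630

630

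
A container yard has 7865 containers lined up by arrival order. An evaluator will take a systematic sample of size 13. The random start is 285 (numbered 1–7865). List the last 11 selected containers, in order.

1495, 2100, 2705, 3310, 3915, 4520, 5125, 5730, 6335, 6940, 7545

k = N/n = 7865/13 = 605
3rd selection = 285 + 2×605 = 1495
4th: 1495 + 605 = 2100
5th: 2100 + 605 = 2705
6th: 2705 + 605 = 3310
7th: 3310 + 605 = 3915
8th: 3915 + 605 = 4520
9th: 4520 + 605 = 5125
10th: 5125 + 605 = 5730
11th: 5730 + 605 = 6335
12th: 6335 + 605 = 6940
13th: 6940 + 605 = 7545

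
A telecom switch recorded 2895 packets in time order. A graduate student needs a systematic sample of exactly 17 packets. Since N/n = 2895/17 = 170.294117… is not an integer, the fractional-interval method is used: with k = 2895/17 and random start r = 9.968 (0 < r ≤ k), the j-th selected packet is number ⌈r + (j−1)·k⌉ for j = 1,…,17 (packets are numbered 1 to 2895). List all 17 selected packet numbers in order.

j=1: r + 0k = 9.968 → ⌈·⌉ = 10
j=2: r + 1k = 180.262117… → ⌈·⌉ = 181
j=3: r + 2k = 350.556235… → ⌈·⌉ = 351
j=4: r + 3k = 520.850352… → ⌈·⌉ = 521
j=5: r + 4k = 691.144470… → ⌈·⌉ = 692
j=6: r + 5k = 861.438588… → ⌈·⌉ = 862
j=7: r + 6k = 1031.732705… → ⌈·⌉ = 1032
j=8: r + 7k = 1202.026823… → ⌈·⌉ = 1203
j=9: r + 8k = 1372.320941… → ⌈·⌉ = 1373
j=10: r + 9k = 1542.615058… → ⌈·⌉ = 1543
j=11: r + 10k = 1712.909176… → ⌈·⌉ = 1713
j=12: r + 11k = 1883.203294… → ⌈·⌉ = 1884
j=13: r + 12k = 2053.497411… → ⌈·⌉ = 2054
j=14: r + 13k = 2223.791529… → ⌈·⌉ = 2224
j=15: r + 14k = 2394.085647… → ⌈·⌉ = 2395
j=16: r + 15k = 2564.379764… → ⌈·⌉ = 2565
j=17: r + 16k = 2734.673882… → ⌈·⌉ = 2735

10, 181, 351, 521, 692, 862, 1032, 1203, 1373, 1543, 1713, 1884, 2054, 2224, 2395, 2565, 2735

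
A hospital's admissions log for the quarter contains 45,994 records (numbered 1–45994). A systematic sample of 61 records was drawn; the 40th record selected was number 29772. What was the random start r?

k = 45994/61 = 754
r = 29772 − (40−1)×754 = 29772 − 29406 = 366

366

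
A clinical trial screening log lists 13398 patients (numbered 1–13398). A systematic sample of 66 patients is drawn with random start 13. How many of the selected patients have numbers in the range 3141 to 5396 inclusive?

k = 13398/66 = 203
First selection ≥ 3141: 13 + ⌈(3141−13)/203⌉·203 = 13 + 16×203 = 3261
Last selection ≤ 5396: 13 + ⌊(5396−13)/203⌋·203 = 13 + 26×203 = 5291
Count = 26 − 16 + 1 = 11

11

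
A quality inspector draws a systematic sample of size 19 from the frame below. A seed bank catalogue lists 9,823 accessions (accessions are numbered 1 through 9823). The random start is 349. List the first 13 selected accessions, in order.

k = N/n = 9823/19 = 517
accession 1: 349
accession 2: 349 + 517 = 866
accession 3: 866 + 517 = 1383
accession 4: 1383 + 517 = 1900
accession 5: 1900 + 517 = 2417
accession 6: 2417 + 517 = 2934
accession 7: 2934 + 517 = 3451
accession 8: 3451 + 517 = 3968
accession 9: 3968 + 517 = 4485
accession 10: 4485 + 517 = 5002
accession 11: 5002 + 517 = 5519
accession 12: 5519 + 517 = 6036
accession 13: 6036 + 517 = 6553

349, 866, 1383, 1900, 2417, 2934, 3451, 3968, 4485, 5002, 5519, 6036, 6553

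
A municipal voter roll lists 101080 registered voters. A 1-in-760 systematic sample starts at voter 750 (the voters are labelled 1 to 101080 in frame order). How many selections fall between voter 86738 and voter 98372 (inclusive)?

15

k = 760
First selection ≥ 86738: 750 + ⌈(86738−750)/760⌉·760 = 750 + 114×760 = 87390
Last selection ≤ 98372: 750 + ⌊(98372−750)/760⌋·760 = 750 + 128×760 = 98030
Count = 128 − 114 + 1 = 15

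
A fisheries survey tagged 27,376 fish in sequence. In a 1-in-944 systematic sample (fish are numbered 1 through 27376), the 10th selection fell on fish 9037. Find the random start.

541

k = 944
r = 9037 − (10−1)×944 = 9037 − 8496 = 541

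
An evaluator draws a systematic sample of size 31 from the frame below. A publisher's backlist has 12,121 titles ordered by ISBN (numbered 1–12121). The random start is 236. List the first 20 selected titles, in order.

236, 627, 1018, 1409, 1800, 2191, 2582, 2973, 3364, 3755, 4146, 4537, 4928, 5319, 5710, 6101, 6492, 6883, 7274, 7665

k = N/n = 12121/31 = 391
title 1: 236
title 2: 236 + 391 = 627
title 3: 627 + 391 = 1018
title 4: 1018 + 391 = 1409
title 5: 1409 + 391 = 1800
title 6: 1800 + 391 = 2191
title 7: 2191 + 391 = 2582
title 8: 2582 + 391 = 2973
title 9: 2973 + 391 = 3364
title 10: 3364 + 391 = 3755
title 11: 3755 + 391 = 4146
title 12: 4146 + 391 = 4537
title 13: 4537 + 391 = 4928
title 14: 4928 + 391 = 5319
title 15: 5319 + 391 = 5710
title 16: 5710 + 391 = 6101
title 17: 6101 + 391 = 6492
title 18: 6492 + 391 = 6883
title 19: 6883 + 391 = 7274
title 20: 7274 + 391 = 7665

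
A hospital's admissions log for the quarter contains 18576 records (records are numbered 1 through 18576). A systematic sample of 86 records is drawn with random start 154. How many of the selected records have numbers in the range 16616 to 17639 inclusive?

k = 18576/86 = 216
First selection ≥ 16616: 154 + ⌈(16616−154)/216⌉·216 = 154 + 77×216 = 16786
Last selection ≤ 17639: 154 + ⌊(17639−154)/216⌋·216 = 154 + 80×216 = 17434
Count = 80 − 77 + 1 = 4

4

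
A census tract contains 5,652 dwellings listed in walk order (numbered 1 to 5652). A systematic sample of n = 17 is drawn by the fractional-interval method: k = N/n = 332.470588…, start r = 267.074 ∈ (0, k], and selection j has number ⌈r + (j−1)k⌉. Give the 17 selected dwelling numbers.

268, 600, 933, 1265, 1597, 1930, 2262, 2595, 2927, 3260, 3592, 3925, 4257, 4590, 4922, 5255, 5587

j=1: r + 0k = 267.074 → ⌈·⌉ = 268
j=2: r + 1k = 599.544588… → ⌈·⌉ = 600
j=3: r + 2k = 932.015176… → ⌈·⌉ = 933
j=4: r + 3k = 1264.485764… → ⌈·⌉ = 1265
j=5: r + 4k = 1596.956352… → ⌈·⌉ = 1597
j=6: r + 5k = 1929.426941… → ⌈·⌉ = 1930
j=7: r + 6k = 2261.897529… → ⌈·⌉ = 2262
j=8: r + 7k = 2594.368117… → ⌈·⌉ = 2595
j=9: r + 8k = 2926.838705… → ⌈·⌉ = 2927
j=10: r + 9k = 3259.309294… → ⌈·⌉ = 3260
j=11: r + 10k = 3591.779882… → ⌈·⌉ = 3592
j=12: r + 11k = 3924.250470… → ⌈·⌉ = 3925
j=13: r + 12k = 4256.721058… → ⌈·⌉ = 4257
j=14: r + 13k = 4589.191647… → ⌈·⌉ = 4590
j=15: r + 14k = 4921.662235… → ⌈·⌉ = 4922
j=16: r + 15k = 5254.132823… → ⌈·⌉ = 5255
j=17: r + 16k = 5586.603411… → ⌈·⌉ = 5587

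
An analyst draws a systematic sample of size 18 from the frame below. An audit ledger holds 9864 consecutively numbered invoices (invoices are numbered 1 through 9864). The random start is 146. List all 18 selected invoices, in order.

146, 694, 1242, 1790, 2338, 2886, 3434, 3982, 4530, 5078, 5626, 6174, 6722, 7270, 7818, 8366, 8914, 9462

k = N/n = 9864/18 = 548
invoice 1: 146
invoice 2: 146 + 548 = 694
invoice 3: 694 + 548 = 1242
invoice 4: 1242 + 548 = 1790
invoice 5: 1790 + 548 = 2338
invoice 6: 2338 + 548 = 2886
invoice 7: 2886 + 548 = 3434
invoice 8: 3434 + 548 = 3982
invoice 9: 3982 + 548 = 4530
invoice 10: 4530 + 548 = 5078
invoice 11: 5078 + 548 = 5626
invoice 12: 5626 + 548 = 6174
invoice 13: 6174 + 548 = 6722
invoice 14: 6722 + 548 = 7270
invoice 15: 7270 + 548 = 7818
invoice 16: 7818 + 548 = 8366
invoice 17: 8366 + 548 = 8914
invoice 18: 8914 + 548 = 9462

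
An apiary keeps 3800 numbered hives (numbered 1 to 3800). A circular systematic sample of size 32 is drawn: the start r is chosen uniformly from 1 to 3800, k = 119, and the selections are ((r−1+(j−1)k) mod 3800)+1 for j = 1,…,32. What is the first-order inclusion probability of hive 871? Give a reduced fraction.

For each position j, as r ranges over 1…3800 the j-th selection hits every hive exactly once, so hive 871 is selected for exactly 32 of the 3800 starts.
Inclusion probability = 32/3800 = 4/475.

4/475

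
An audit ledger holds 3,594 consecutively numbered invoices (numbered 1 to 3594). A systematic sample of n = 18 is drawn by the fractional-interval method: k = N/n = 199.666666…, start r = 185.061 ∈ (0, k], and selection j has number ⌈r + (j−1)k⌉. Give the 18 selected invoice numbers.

j=1: r + 0k = 185.061 → ⌈·⌉ = 186
j=2: r + 1k = 384.727666… → ⌈·⌉ = 385
j=3: r + 2k = 584.394333… → ⌈·⌉ = 585
j=4: r + 3k = 784.061 → ⌈·⌉ = 785
j=5: r + 4k = 983.727666… → ⌈·⌉ = 984
j=6: r + 5k = 1183.394333… → ⌈·⌉ = 1184
j=7: r + 6k = 1383.061 → ⌈·⌉ = 1384
j=8: r + 7k = 1582.727666… → ⌈·⌉ = 1583
j=9: r + 8k = 1782.394333… → ⌈·⌉ = 1783
j=10: r + 9k = 1982.061 → ⌈·⌉ = 1983
j=11: r + 10k = 2181.727666… → ⌈·⌉ = 2182
j=12: r + 11k = 2381.394333… → ⌈·⌉ = 2382
j=13: r + 12k = 2581.061 → ⌈·⌉ = 2582
j=14: r + 13k = 2780.727666… → ⌈·⌉ = 2781
j=15: r + 14k = 2980.394333… → ⌈·⌉ = 2981
j=16: r + 15k = 3180.061 → ⌈·⌉ = 3181
j=17: r + 16k = 3379.727666… → ⌈·⌉ = 3380
j=18: r + 17k = 3579.394333… → ⌈·⌉ = 3580

186, 385, 585, 785, 984, 1184, 1384, 1583, 1783, 1983, 2182, 2382, 2582, 2781, 2981, 3181, 3380, 3580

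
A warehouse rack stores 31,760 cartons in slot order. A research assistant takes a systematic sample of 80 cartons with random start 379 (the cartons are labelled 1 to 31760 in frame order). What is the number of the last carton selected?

31742

k = 31760/80 = 397
80th selection = r + (80−1)·k = 379 + 79×397 = 379 + 31363 = 31742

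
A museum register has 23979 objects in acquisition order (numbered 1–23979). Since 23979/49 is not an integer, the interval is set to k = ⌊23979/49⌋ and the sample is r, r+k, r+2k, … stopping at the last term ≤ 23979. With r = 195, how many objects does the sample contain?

49

k = ⌊23979/49⌋ = 489
Achieved size = ⌊(23979 − 195)/489⌋ + 1 = ⌊23784/489⌋ + 1 = 48 + 1 = 49
(last selection: 195 + 48×489 = 23667 ≤ 23979; next would be 24156 > 23979)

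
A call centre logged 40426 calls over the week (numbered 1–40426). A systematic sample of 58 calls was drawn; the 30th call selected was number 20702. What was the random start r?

489

k = 40426/58 = 697
r = 20702 − (30−1)×697 = 20702 − 20213 = 489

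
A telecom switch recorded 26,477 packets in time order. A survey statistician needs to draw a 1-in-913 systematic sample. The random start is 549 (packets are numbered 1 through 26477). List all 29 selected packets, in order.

packet 1: 549
packet 2: 549 + 913 = 1462
packet 3: 1462 + 913 = 2375
packet 4: 2375 + 913 = 3288
packet 5: 3288 + 913 = 4201
packet 6: 4201 + 913 = 5114
packet 7: 5114 + 913 = 6027
packet 8: 6027 + 913 = 6940
packet 9: 6940 + 913 = 7853
packet 10: 7853 + 913 = 8766
packet 11: 8766 + 913 = 9679
packet 12: 9679 + 913 = 10592
packet 13: 10592 + 913 = 11505
packet 14: 11505 + 913 = 12418
packet 15: 12418 + 913 = 13331
packet 16: 13331 + 913 = 14244
packet 17: 14244 + 913 = 15157
packet 18: 15157 + 913 = 16070
packet 19: 16070 + 913 = 16983
packet 20: 16983 + 913 = 17896
packet 21: 17896 + 913 = 18809
packet 22: 18809 + 913 = 19722
packet 23: 19722 + 913 = 20635
packet 24: 20635 + 913 = 21548
packet 25: 21548 + 913 = 22461
packet 26: 22461 + 913 = 23374
packet 27: 23374 + 913 = 24287
packet 28: 24287 + 913 = 25200
packet 29: 25200 + 913 = 26113

549, 1462, 2375, 3288, 4201, 5114, 6027, 6940, 7853, 8766, 9679, 10592, 11505, 12418, 13331, 14244, 15157, 16070, 16983, 17896, 18809, 19722, 20635, 21548, 22461, 23374, 24287, 25200, 26113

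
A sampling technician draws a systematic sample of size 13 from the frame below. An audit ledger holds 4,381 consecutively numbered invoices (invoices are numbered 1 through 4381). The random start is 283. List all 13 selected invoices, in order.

k = N/n = 4381/13 = 337
invoice 1: 283
invoice 2: 283 + 337 = 620
invoice 3: 620 + 337 = 957
invoice 4: 957 + 337 = 1294
invoice 5: 1294 + 337 = 1631
invoice 6: 1631 + 337 = 1968
invoice 7: 1968 + 337 = 2305
invoice 8: 2305 + 337 = 2642
invoice 9: 2642 + 337 = 2979
invoice 10: 2979 + 337 = 3316
invoice 11: 3316 + 337 = 3653
invoice 12: 3653 + 337 = 3990
invoice 13: 3990 + 337 = 4327

283, 620, 957, 1294, 1631, 1968, 2305, 2642, 2979, 3316, 3653, 3990, 4327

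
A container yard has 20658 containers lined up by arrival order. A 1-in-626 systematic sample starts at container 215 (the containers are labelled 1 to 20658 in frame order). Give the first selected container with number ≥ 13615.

k = 626
Steps past start: ⌈(13615 − 215)/626⌉ = ⌈13400/626⌉ = 22
Selected container: 215 + 22×626 = 13987

13987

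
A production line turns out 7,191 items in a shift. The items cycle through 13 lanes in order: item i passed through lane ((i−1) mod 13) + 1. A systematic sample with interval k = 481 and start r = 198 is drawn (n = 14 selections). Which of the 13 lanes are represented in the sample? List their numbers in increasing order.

Consecutive selections differ by k = 481, so their lane numbers differ by 481 mod 13 = 0.
gcd(481, 13) = 13, so the sample visits 13/13 = 1 distinct residues mod 13.
Start 198 is lane 3; the lanes hit are 3.

3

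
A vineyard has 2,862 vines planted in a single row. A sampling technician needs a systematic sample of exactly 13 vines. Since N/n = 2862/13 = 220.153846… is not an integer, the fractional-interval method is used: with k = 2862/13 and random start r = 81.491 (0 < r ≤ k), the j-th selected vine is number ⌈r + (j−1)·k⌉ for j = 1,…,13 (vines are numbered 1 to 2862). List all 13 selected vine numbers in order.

j=1: r + 0k = 81.491 → ⌈·⌉ = 82
j=2: r + 1k = 301.644846… → ⌈·⌉ = 302
j=3: r + 2k = 521.798692… → ⌈·⌉ = 522
j=4: r + 3k = 741.952538… → ⌈·⌉ = 742
j=5: r + 4k = 962.106384… → ⌈·⌉ = 963
j=6: r + 5k = 1182.260230… → ⌈·⌉ = 1183
j=7: r + 6k = 1402.414076… → ⌈·⌉ = 1403
j=8: r + 7k = 1622.567923… → ⌈·⌉ = 1623
j=9: r + 8k = 1842.721769… → ⌈·⌉ = 1843
j=10: r + 9k = 2062.875615… → ⌈·⌉ = 2063
j=11: r + 10k = 2283.029461… → ⌈·⌉ = 2284
j=12: r + 11k = 2503.183307… → ⌈·⌉ = 2504
j=13: r + 12k = 2723.337153… → ⌈·⌉ = 2724

82, 302, 522, 742, 963, 1183, 1403, 1623, 1843, 2063, 2284, 2504, 2724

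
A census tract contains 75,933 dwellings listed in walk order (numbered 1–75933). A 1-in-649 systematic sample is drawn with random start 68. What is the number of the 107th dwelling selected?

k = 649
107th selection = r + (107−1)·k = 68 + 106×649 = 68 + 68794 = 68862

68862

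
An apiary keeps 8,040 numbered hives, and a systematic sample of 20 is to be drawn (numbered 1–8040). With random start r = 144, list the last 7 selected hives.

5370, 5772, 6174, 6576, 6978, 7380, 7782

k = N/n = 8040/20 = 402
14th selection = 144 + 13×402 = 5370
15th: 5370 + 402 = 5772
16th: 5772 + 402 = 6174
17th: 6174 + 402 = 6576
18th: 6576 + 402 = 6978
19th: 6978 + 402 = 7380
20th: 7380 + 402 = 7782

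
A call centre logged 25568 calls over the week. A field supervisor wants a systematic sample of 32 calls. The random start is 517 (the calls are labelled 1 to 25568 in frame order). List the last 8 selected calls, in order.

k = N/n = 25568/32 = 799
25th selection = 517 + 24×799 = 19693
26th: 19693 + 799 = 20492
27th: 20492 + 799 = 21291
28th: 21291 + 799 = 22090
29th: 22090 + 799 = 22889
30th: 22889 + 799 = 23688
31st: 23688 + 799 = 24487
32nd: 24487 + 799 = 25286

19693, 20492, 21291, 22090, 22889, 23688, 24487, 25286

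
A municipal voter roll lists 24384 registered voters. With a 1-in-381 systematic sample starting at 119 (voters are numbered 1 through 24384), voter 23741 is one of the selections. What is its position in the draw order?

63

k = 381
position = (23741 − 119)/381 + 1 = 23622/381 + 1 = 62 + 1 = 63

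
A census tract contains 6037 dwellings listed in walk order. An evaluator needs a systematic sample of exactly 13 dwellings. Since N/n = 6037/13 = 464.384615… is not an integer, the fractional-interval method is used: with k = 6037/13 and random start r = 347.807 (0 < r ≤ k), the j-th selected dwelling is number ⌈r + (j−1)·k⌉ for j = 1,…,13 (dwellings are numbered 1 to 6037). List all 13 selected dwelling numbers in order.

j=1: r + 0k = 347.807 → ⌈·⌉ = 348
j=2: r + 1k = 812.191615… → ⌈·⌉ = 813
j=3: r + 2k = 1276.576230… → ⌈·⌉ = 1277
j=4: r + 3k = 1740.960846… → ⌈·⌉ = 1741
j=5: r + 4k = 2205.345461… → ⌈·⌉ = 2206
j=6: r + 5k = 2669.730076… → ⌈·⌉ = 2670
j=7: r + 6k = 3134.114692… → ⌈·⌉ = 3135
j=8: r + 7k = 3598.499307… → ⌈·⌉ = 3599
j=9: r + 8k = 4062.883923… → ⌈·⌉ = 4063
j=10: r + 9k = 4527.268538… → ⌈·⌉ = 4528
j=11: r + 10k = 4991.653153… → ⌈·⌉ = 4992
j=12: r + 11k = 5456.037769… → ⌈·⌉ = 5457
j=13: r + 12k = 5920.422384… → ⌈·⌉ = 5921

348, 813, 1277, 1741, 2206, 2670, 3135, 3599, 4063, 4528, 4992, 5457, 5921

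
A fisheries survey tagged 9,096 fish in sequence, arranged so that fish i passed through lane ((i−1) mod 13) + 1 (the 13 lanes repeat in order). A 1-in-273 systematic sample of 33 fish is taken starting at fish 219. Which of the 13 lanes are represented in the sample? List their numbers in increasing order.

11

Consecutive selections differ by k = 273, so their lane numbers differ by 273 mod 13 = 0.
gcd(273, 13) = 13, so the sample visits 13/13 = 1 distinct residues mod 13.
Start 219 is lane 11; the lanes hit are 11.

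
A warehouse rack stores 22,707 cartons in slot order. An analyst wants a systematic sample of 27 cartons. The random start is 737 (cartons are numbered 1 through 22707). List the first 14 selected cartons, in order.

737, 1578, 2419, 3260, 4101, 4942, 5783, 6624, 7465, 8306, 9147, 9988, 10829, 11670

k = N/n = 22707/27 = 841
carton 1: 737
carton 2: 737 + 841 = 1578
carton 3: 1578 + 841 = 2419
carton 4: 2419 + 841 = 3260
carton 5: 3260 + 841 = 4101
carton 6: 4101 + 841 = 4942
carton 7: 4942 + 841 = 5783
carton 8: 5783 + 841 = 6624
carton 9: 6624 + 841 = 7465
carton 10: 7465 + 841 = 8306
carton 11: 8306 + 841 = 9147
carton 12: 9147 + 841 = 9988
carton 13: 9988 + 841 = 10829
carton 14: 10829 + 841 = 11670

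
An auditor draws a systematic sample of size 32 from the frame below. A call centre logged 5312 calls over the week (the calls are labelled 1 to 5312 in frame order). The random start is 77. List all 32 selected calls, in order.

k = N/n = 5312/32 = 166
call 1: 77
call 2: 77 + 166 = 243
call 3: 243 + 166 = 409
call 4: 409 + 166 = 575
call 5: 575 + 166 = 741
call 6: 741 + 166 = 907
call 7: 907 + 166 = 1073
call 8: 1073 + 166 = 1239
call 9: 1239 + 166 = 1405
call 10: 1405 + 166 = 1571
call 11: 1571 + 166 = 1737
call 12: 1737 + 166 = 1903
call 13: 1903 + 166 = 2069
call 14: 2069 + 166 = 2235
call 15: 2235 + 166 = 2401
call 16: 2401 + 166 = 2567
call 17: 2567 + 166 = 2733
call 18: 2733 + 166 = 2899
call 19: 2899 + 166 = 3065
call 20: 3065 + 166 = 3231
call 21: 3231 + 166 = 3397
call 22: 3397 + 166 = 3563
call 23: 3563 + 166 = 3729
call 24: 3729 + 166 = 3895
call 25: 3895 + 166 = 4061
call 26: 4061 + 166 = 4227
call 27: 4227 + 166 = 4393
call 28: 4393 + 166 = 4559
call 29: 4559 + 166 = 4725
call 30: 4725 + 166 = 4891
call 31: 4891 + 166 = 5057
call 32: 5057 + 166 = 5223

77, 243, 409, 575, 741, 907, 1073, 1239, 1405, 1571, 1737, 1903, 2069, 2235, 2401, 2567, 2733, 2899, 3065, 3231, 3397, 3563, 3729, 3895, 4061, 4227, 4393, 4559, 4725, 4891, 5057, 5223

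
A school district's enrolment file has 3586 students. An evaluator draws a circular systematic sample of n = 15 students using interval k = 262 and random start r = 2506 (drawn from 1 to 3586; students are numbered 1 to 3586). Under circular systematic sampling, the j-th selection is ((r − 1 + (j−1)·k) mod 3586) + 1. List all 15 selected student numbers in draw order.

2506, 2768, 3030, 3292, 3554, 230, 492, 754, 1016, 1278, 1540, 1802, 2064, 2326, 2588

Selection 1: 2506
Selection 2: 2506 + 262 = 2768
Selection 3: 2768 + 262 = 3030
Selection 4: 3030 + 262 = 3292
Selection 5: 3292 + 262 = 3554
Selection 6: 3554 + 262 = 3816 → 3816 − 3586 = 230
Selection 7: 230 + 262 = 492
Selection 8: 492 + 262 = 754
Selection 9: 754 + 262 = 1016
Selection 10: 1016 + 262 = 1278
Selection 11: 1278 + 262 = 1540
Selection 12: 1540 + 262 = 1802
Selection 13: 1802 + 262 = 2064
Selection 14: 2064 + 262 = 2326
Selection 15: 2326 + 262 = 2588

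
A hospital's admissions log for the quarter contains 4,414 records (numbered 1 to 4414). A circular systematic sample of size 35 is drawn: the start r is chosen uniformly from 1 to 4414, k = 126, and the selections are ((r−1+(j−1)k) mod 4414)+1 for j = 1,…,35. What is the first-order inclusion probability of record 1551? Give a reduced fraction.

35/4414

For each position j, as r ranges over 1…4414 the j-th selection hits every record exactly once, so record 1551 is selected for exactly 35 of the 4414 starts.
Inclusion probability = 35/4414.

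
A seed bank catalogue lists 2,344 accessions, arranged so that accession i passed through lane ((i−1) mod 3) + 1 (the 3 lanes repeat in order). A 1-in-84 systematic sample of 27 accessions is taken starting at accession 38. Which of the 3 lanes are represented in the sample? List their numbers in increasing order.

2

Consecutive selections differ by k = 84, so their lane numbers differ by 84 mod 3 = 0.
gcd(84, 3) = 3, so the sample visits 3/3 = 1 distinct residues mod 3.
Start 38 is lane 2; the lanes hit are 2.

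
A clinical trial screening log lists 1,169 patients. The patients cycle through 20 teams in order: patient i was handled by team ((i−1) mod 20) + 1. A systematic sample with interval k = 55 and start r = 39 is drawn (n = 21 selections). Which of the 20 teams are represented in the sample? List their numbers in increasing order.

Consecutive selections differ by k = 55, so their team numbers differ by 55 mod 20 = 15.
gcd(55, 20) = 5, so the sample visits 20/5 = 4 distinct residues mod 20.
Start 39 is team 19; the teams hit are 4, 9, 14, 19.

4, 9, 14, 19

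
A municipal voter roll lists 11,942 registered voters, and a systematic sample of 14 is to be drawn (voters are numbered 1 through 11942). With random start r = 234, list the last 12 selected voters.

k = N/n = 11942/14 = 853
3rd selection = 234 + 2×853 = 1940
4th: 1940 + 853 = 2793
5th: 2793 + 853 = 3646
6th: 3646 + 853 = 4499
7th: 4499 + 853 = 5352
8th: 5352 + 853 = 6205
9th: 6205 + 853 = 7058
10th: 7058 + 853 = 7911
11th: 7911 + 853 = 8764
12th: 8764 + 853 = 9617
13th: 9617 + 853 = 10470
14th: 10470 + 853 = 11323

1940, 2793, 3646, 4499, 5352, 6205, 7058, 7911, 8764, 9617, 10470, 11323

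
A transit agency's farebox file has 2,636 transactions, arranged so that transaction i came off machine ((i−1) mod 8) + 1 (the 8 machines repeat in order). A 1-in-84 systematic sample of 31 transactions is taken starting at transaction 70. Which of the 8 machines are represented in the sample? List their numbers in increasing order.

Consecutive selections differ by k = 84, so their machine numbers differ by 84 mod 8 = 4.
gcd(84, 8) = 4, so the sample visits 8/4 = 2 distinct residues mod 8.
Start 70 is machine 6; the machines hit are 2, 6.

2, 6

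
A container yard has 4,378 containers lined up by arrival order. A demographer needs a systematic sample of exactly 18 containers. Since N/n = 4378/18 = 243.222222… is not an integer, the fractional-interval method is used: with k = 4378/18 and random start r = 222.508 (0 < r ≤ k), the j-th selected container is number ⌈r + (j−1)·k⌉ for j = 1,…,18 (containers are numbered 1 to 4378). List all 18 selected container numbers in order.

j=1: r + 0k = 222.508 → ⌈·⌉ = 223
j=2: r + 1k = 465.730222… → ⌈·⌉ = 466
j=3: r + 2k = 708.952444… → ⌈·⌉ = 709
j=4: r + 3k = 952.174666… → ⌈·⌉ = 953
j=5: r + 4k = 1195.396888… → ⌈·⌉ = 1196
j=6: r + 5k = 1438.619111… → ⌈·⌉ = 1439
j=7: r + 6k = 1681.841333… → ⌈·⌉ = 1682
j=8: r + 7k = 1925.063555… → ⌈·⌉ = 1926
j=9: r + 8k = 2168.285777… → ⌈·⌉ = 2169
j=10: r + 9k = 2411.508 → ⌈·⌉ = 2412
j=11: r + 10k = 2654.730222… → ⌈·⌉ = 2655
j=12: r + 11k = 2897.952444… → ⌈·⌉ = 2898
j=13: r + 12k = 3141.174666… → ⌈·⌉ = 3142
j=14: r + 13k = 3384.396888… → ⌈·⌉ = 3385
j=15: r + 14k = 3627.619111… → ⌈·⌉ = 3628
j=16: r + 15k = 3870.841333… → ⌈·⌉ = 3871
j=17: r + 16k = 4114.063555… → ⌈·⌉ = 4115
j=18: r + 17k = 4357.285777… → ⌈·⌉ = 4358

223, 466, 709, 953, 1196, 1439, 1682, 1926, 2169, 2412, 2655, 2898, 3142, 3385, 3628, 3871, 4115, 4358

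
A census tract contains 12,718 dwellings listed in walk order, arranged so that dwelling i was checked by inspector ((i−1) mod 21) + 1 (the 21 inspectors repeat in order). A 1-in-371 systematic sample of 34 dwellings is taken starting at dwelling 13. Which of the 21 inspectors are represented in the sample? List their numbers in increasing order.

6, 13, 20

Consecutive selections differ by k = 371, so their inspector numbers differ by 371 mod 21 = 14.
gcd(371, 21) = 7, so the sample visits 21/7 = 3 distinct residues mod 21.
Start 13 is inspector 13; the inspectors hit are 6, 13, 20.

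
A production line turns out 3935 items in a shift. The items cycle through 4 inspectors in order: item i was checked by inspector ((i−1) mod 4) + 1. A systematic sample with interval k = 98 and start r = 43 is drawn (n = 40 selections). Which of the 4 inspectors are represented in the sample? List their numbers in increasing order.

1, 3

Consecutive selections differ by k = 98, so their inspector numbers differ by 98 mod 4 = 2.
gcd(98, 4) = 2, so the sample visits 4/2 = 2 distinct residues mod 4.
Start 43 is inspector 3; the inspectors hit are 1, 3.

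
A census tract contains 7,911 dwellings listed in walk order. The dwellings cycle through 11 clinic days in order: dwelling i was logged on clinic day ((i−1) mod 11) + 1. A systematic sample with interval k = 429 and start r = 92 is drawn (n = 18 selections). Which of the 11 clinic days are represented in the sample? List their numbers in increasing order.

4

Consecutive selections differ by k = 429, so their clinic day numbers differ by 429 mod 11 = 0.
gcd(429, 11) = 11, so the sample visits 11/11 = 1 distinct residues mod 11.
Start 92 is clinic day 4; the clinic days hit are 4.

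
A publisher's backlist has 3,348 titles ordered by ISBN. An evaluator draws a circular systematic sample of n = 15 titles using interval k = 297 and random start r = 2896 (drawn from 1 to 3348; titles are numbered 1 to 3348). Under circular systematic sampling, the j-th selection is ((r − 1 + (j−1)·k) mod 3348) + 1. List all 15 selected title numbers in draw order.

Selection 1: 2896
Selection 2: 2896 + 297 = 3193
Selection 3: 3193 + 297 = 3490 → 3490 − 3348 = 142
Selection 4: 142 + 297 = 439
Selection 5: 439 + 297 = 736
Selection 6: 736 + 297 = 1033
Selection 7: 1033 + 297 = 1330
Selection 8: 1330 + 297 = 1627
Selection 9: 1627 + 297 = 1924
Selection 10: 1924 + 297 = 2221
Selection 11: 2221 + 297 = 2518
Selection 12: 2518 + 297 = 2815
Selection 13: 2815 + 297 = 3112
Selection 14: 3112 + 297 = 3409 → 3409 − 3348 = 61
Selection 15: 61 + 297 = 358

2896, 3193, 142, 439, 736, 1033, 1330, 1627, 1924, 2221, 2518, 2815, 3112, 61, 358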